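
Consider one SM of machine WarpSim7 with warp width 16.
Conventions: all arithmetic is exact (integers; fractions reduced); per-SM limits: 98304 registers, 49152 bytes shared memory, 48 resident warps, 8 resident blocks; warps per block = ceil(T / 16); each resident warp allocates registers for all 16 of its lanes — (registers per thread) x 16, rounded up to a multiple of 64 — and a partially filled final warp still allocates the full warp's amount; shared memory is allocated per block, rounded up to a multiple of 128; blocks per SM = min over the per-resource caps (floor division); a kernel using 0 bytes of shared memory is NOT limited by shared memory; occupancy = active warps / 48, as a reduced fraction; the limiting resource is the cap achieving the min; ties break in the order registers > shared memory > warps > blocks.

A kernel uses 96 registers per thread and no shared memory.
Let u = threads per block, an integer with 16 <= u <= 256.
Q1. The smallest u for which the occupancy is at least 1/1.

Answer: u = 81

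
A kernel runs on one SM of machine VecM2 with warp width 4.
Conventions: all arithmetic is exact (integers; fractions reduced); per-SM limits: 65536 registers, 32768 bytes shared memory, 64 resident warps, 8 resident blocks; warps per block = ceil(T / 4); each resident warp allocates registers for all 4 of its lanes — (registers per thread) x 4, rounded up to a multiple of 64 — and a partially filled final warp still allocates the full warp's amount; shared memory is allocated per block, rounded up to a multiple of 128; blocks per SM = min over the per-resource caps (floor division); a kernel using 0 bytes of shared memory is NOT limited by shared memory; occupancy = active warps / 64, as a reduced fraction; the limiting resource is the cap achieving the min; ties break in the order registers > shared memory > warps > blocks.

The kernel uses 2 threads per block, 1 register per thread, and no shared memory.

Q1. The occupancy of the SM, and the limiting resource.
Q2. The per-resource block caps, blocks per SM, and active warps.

Answer: occupancy 1/8, limited by blocks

registers: 1024 blocks
shared memory: no limit (kernel uses none)
warps: 64 blocks
blocks: 8 blocks

Answer: 8 blocks, 8 active warps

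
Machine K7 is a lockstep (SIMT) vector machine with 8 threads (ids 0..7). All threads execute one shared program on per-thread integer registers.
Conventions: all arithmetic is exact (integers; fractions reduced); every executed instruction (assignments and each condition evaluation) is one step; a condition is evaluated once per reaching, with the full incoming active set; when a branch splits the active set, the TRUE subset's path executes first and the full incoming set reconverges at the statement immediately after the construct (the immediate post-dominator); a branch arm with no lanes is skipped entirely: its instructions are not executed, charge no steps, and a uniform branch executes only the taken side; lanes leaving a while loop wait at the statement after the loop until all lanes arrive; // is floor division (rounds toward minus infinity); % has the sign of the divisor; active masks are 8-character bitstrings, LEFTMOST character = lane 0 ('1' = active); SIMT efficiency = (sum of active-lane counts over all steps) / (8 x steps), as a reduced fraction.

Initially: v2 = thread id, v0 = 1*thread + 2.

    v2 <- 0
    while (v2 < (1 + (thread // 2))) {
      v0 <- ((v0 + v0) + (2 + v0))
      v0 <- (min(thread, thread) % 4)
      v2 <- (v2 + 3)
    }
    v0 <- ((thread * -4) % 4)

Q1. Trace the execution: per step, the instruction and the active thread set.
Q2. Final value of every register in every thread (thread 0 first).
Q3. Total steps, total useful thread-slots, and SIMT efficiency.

step 0: v2 <- 0                      11111111
step 1: eval (v2 < (1 + (thread // 2))) 11111111
step 2: v0 <- ((v0 + v0) + (2 + v0)) 11111111
step 3: v0 <- (min(thread, thread) % 4) 11111111
step 4: v2 <- (v2 + 3)               11111111
step 5: eval (v2 < (1 + (thread // 2))) 11111111
step 6: v0 <- ((v0 + v0) + (2 + v0)) 00000011
step 7: v0 <- (min(thread, thread) % 4) 00000011
step 8: v2 <- (v2 + 3)               00000011
step 9: eval (v2 < (1 + (thread // 2))) 00000011
step 10: v0 <- ((thread * -4) % 4)    11111111

Answer: 11 steps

v2: 3,3,3,3,3,3,6,6
v0: 0,0,0,0,0,0,0,0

steps = 11; useful = 64; efficiency = 64/88 = 8/11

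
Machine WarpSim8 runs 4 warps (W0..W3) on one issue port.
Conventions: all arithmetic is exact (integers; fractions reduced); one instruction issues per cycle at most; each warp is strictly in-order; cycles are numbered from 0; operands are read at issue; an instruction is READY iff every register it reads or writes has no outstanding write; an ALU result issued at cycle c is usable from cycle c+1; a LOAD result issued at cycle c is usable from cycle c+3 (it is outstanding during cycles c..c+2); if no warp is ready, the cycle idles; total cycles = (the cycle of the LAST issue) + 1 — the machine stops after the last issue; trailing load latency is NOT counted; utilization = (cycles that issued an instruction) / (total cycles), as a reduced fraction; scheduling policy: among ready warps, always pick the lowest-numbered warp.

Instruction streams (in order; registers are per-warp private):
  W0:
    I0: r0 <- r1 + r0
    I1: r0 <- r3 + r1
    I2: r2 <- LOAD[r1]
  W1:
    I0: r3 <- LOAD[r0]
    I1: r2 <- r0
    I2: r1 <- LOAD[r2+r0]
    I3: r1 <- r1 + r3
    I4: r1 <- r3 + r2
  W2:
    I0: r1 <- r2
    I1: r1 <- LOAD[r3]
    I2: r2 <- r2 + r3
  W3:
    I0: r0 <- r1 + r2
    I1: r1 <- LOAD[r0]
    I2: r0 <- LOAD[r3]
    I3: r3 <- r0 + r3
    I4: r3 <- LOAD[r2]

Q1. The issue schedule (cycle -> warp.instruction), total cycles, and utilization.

cycle 0: W0.I0
cycle 1: W0.I1
cycle 2: W0.I2
cycle 3: W1.I0
cycle 4: W1.I1
cycle 5: W1.I2
cycle 6: W2.I0
cycle 7: W2.I1
cycle 8: W1.I3
cycle 9: W1.I4
cycle 10: W2.I2
cycle 11: W3.I0
cycle 12: W3.I1
cycle 13: W3.I2
cycle 14: idle
cycle 15: idle
cycle 16: W3.I3
cycle 17: W3.I4

Answer: 18 cycles, utilization 8/9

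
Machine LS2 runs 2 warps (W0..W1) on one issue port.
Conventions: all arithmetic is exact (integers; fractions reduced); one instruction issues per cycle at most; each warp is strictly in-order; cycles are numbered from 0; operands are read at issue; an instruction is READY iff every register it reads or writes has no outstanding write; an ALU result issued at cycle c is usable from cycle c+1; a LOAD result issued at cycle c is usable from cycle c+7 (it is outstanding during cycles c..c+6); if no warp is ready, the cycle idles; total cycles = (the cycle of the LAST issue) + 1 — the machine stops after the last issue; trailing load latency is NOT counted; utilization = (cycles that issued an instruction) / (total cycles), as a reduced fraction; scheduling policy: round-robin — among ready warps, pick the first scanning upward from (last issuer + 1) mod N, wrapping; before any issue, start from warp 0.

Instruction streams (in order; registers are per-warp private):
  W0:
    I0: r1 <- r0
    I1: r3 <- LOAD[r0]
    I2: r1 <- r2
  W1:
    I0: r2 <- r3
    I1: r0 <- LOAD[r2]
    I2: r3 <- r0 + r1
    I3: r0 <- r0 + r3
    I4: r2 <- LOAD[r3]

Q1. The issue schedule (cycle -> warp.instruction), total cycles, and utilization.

cycle 0: W0.I0
cycle 1: W1.I0
cycle 2: W0.I1
cycle 3: W1.I1
cycle 4: W0.I2
cycle 5: idle
cycle 6: idle
cycle 7: idle
cycle 8: idle
cycle 9: idle
cycle 10: W1.I2
cycle 11: W1.I3
cycle 12: W1.I4

Answer: 13 cycles, utilization 8/13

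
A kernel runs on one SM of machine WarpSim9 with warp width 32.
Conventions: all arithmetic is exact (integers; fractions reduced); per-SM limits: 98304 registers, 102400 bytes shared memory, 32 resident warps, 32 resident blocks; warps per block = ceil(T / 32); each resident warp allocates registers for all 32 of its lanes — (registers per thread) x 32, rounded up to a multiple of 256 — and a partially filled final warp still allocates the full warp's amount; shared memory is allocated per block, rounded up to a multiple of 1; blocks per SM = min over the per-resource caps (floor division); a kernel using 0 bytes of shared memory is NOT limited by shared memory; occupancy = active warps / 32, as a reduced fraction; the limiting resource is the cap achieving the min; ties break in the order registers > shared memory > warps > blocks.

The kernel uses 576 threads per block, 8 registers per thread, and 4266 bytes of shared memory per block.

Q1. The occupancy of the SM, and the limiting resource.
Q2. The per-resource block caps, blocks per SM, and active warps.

Answer: occupancy 9/16, limited by warps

registers: 21 blocks
shared memory: 24 blocks
warps: 1 block
blocks: 32 blocks

Answer: 1 block, 18 active warps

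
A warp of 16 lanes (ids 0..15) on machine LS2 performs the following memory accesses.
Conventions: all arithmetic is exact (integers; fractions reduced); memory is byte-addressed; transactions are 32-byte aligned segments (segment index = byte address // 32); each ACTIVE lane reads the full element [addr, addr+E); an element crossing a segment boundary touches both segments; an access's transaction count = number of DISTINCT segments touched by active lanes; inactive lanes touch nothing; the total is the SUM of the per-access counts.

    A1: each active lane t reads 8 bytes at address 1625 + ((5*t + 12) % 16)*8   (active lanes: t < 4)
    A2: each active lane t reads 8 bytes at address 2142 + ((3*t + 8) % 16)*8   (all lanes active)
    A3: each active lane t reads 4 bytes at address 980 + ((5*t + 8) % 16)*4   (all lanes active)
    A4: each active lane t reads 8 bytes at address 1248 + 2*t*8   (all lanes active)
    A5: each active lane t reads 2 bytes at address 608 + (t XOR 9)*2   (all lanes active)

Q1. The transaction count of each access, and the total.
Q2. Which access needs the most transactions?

A1: 4 transactions
A2: 5 transactions
A3: 3 transactions
A4: 8 transactions
A5: 1 transaction

Answer: 4,5,3,8,1; total 21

Answer: A4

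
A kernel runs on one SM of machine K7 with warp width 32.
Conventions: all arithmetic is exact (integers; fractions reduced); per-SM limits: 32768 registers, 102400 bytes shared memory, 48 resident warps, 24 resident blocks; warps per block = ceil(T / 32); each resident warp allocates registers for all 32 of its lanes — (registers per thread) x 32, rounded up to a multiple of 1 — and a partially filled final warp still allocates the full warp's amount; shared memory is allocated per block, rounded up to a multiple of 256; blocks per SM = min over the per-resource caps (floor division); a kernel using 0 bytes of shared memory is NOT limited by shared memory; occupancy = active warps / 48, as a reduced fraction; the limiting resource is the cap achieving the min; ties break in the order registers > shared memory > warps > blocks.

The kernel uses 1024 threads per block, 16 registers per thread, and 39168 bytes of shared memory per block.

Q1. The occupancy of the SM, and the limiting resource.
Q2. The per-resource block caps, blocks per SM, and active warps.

Answer: occupancy 2/3, limited by warps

registers: 2 blocks
shared memory: 2 blocks
warps: 1 block
blocks: 24 blocks

Answer: 1 block, 32 active warps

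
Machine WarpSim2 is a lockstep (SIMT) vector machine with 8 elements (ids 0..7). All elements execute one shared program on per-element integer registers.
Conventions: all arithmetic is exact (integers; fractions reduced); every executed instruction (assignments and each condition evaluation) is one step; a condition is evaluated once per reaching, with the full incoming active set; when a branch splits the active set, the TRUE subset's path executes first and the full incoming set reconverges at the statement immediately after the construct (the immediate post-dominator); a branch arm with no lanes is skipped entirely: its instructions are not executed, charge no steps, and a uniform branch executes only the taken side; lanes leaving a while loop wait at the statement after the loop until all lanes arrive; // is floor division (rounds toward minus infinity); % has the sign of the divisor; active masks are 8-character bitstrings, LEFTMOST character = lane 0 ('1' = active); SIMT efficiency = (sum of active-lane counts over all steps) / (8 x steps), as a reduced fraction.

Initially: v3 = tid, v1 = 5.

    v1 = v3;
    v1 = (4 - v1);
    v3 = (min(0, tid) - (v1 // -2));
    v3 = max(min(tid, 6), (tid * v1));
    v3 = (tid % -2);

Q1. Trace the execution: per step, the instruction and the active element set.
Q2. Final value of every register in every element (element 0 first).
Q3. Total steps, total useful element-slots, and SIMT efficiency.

step 0: v1 <- v3                     11111111
step 1: v1 <- (4 - v1)               11111111
step 2: v3 <- (min(0, tid) - (v1 // -2)) 11111111
step 3: v3 <- max(min(tid, 6), (tid * v1)) 11111111
step 4: v3 <- (tid % -2)             11111111

Answer: 5 steps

v3: 0,-1,0,-1,0,-1,0,-1
v1: 4,3,2,1,0,-1,-2,-3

steps = 5; useful = 40; efficiency = 40/40 = 1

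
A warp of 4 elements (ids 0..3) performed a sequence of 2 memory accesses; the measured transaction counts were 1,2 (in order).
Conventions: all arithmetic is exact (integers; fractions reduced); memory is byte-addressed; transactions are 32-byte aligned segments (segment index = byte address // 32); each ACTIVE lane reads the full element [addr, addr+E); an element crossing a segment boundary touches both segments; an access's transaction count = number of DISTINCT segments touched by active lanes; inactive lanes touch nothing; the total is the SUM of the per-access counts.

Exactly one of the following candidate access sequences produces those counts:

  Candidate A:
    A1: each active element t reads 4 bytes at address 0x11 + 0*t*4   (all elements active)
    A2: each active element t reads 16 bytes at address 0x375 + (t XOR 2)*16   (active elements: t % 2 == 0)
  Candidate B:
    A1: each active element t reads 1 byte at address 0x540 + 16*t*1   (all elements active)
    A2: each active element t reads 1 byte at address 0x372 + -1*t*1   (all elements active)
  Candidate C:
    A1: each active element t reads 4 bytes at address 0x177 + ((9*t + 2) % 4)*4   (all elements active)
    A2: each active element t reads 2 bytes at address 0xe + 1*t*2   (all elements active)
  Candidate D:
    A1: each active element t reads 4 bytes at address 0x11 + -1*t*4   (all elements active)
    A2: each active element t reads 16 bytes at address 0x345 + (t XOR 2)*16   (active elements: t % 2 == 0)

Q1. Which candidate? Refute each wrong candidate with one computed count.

A: A2 gives 3 transactions, not 2
B: A1 gives 2 transactions, not 1
C: A1 gives 2 transactions, not 1
D: all counts match (1,2)

Answer: D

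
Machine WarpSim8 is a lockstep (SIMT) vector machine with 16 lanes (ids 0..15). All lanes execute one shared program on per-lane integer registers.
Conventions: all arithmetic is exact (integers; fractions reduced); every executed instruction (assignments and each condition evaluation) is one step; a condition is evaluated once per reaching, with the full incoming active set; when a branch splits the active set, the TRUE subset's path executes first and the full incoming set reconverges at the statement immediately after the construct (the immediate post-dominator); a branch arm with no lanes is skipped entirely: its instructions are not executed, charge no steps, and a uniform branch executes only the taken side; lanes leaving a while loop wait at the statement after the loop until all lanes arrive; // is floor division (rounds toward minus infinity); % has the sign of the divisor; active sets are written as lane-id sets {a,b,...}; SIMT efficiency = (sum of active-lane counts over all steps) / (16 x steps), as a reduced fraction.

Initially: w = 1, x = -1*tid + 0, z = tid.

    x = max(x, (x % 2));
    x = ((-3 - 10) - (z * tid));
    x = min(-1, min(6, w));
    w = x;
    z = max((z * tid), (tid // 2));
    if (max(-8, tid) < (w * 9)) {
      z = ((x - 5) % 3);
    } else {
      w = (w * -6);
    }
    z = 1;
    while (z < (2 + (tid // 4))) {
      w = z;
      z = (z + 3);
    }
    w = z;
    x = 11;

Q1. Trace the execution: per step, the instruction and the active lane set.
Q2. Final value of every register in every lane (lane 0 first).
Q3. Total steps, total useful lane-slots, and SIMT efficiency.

step 0: x <- max(x, (x % 2))         {0,1,2,3,4,5,6,7,8,9,10,11,12,13,14,15}
step 1: x <- ((-3 - 10) - (z * tid)) {0,1,2,3,4,5,6,7,8,9,10,11,12,13,14,15}
step 2: x <- min(-1, min(6, w))      {0,1,2,3,4,5,6,7,8,9,10,11,12,13,14,15}
step 3: w <- x                       {0,1,2,3,4,5,6,7,8,9,10,11,12,13,14,15}
step 4: z <- max((z * tid), (tid // 2)) {0,1,2,3,4,5,6,7,8,9,10,11,12,13,14,15}
step 5: eval (max(-8, tid) < (w * 9)) {0,1,2,3,4,5,6,7,8,9,10,11,12,13,14,15}
step 6: w <- (w * -6)                {0,1,2,3,4,5,6,7,8,9,10,11,12,13,14,15}
step 7: z <- 1                       {0,1,2,3,4,5,6,7,8,9,10,11,12,13,14,15}
step 8: eval (z < (2 + (tid // 4)))  {0,1,2,3,4,5,6,7,8,9,10,11,12,13,14,15}
step 9: w <- z                       {0,1,2,3,4,5,6,7,8,9,10,11,12,13,14,15}
step 10: z <- (z + 3)                 {0,1,2,3,4,5,6,7,8,9,10,11,12,13,14,15}
step 11: eval (z < (2 + (tid // 4)))  {0,1,2,3,4,5,6,7,8,9,10,11,12,13,14,15}
step 12: w <- z                       {12,13,14,15}
step 13: z <- (z + 3)                 {12,13,14,15}
step 14: eval (z < (2 + (tid // 4)))  {12,13,14,15}
step 15: w <- z                       {0,1,2,3,4,5,6,7,8,9,10,11,12,13,14,15}
step 16: x <- 11                      {0,1,2,3,4,5,6,7,8,9,10,11,12,13,14,15}

Answer: 17 steps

w: 4,4,4,4,4,4,4,4,4,4,4,4,7,7,7,7
x: 11,11,11,11,11,11,11,11,11,11,11,11,11,11,11,11
z: 4,4,4,4,4,4,4,4,4,4,4,4,7,7,7,7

steps = 17; useful = 236; efficiency = 236/272 = 59/68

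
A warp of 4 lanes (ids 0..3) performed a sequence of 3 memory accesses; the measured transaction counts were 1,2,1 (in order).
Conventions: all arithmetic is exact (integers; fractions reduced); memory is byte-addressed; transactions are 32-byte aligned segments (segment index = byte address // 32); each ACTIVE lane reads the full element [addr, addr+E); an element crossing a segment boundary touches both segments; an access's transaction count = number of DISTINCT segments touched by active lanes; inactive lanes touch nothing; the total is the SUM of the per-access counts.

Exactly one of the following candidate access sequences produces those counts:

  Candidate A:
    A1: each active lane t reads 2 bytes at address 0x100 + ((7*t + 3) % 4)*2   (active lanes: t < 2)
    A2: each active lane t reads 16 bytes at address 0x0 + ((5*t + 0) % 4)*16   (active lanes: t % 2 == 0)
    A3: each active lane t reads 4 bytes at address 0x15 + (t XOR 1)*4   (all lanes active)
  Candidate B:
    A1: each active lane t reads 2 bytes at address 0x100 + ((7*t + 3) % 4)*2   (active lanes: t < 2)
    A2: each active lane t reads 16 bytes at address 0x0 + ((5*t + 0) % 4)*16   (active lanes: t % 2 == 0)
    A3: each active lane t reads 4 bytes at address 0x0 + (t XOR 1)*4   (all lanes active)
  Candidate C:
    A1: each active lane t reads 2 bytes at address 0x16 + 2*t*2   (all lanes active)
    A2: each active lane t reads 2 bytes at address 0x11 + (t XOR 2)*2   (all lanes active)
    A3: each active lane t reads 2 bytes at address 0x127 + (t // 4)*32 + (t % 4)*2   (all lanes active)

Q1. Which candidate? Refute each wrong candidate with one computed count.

A: A3 gives 2 transactions, not 1
C: A1 gives 2 transactions, not 1
B: all counts match (1,2,1)

Answer: B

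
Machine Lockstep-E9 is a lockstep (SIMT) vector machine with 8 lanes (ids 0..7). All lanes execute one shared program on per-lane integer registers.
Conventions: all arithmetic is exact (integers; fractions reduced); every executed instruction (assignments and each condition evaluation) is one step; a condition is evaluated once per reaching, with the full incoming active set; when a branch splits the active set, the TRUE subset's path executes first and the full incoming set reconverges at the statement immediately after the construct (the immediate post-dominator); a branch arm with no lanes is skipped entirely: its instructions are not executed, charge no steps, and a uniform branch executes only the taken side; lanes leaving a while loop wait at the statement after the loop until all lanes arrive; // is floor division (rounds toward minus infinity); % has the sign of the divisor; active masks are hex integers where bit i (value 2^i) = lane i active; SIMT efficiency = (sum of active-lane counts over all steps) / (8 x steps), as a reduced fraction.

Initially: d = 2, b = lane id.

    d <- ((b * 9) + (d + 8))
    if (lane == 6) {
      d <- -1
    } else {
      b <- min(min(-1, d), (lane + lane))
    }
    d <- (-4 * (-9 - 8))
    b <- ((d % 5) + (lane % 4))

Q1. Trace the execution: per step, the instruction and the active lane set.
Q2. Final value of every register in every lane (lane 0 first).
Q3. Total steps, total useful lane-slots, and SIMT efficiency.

step 0: d <- ((b * 9) + (d + 8))     0xff
step 1: eval (lane == 6)             0xff
step 2: d <- -1                      0x40
step 3: b <- min(min(-1, d), (lane + lane)) 0xbf
step 4: d <- (-4 * (-9 - 8))         0xff
step 5: b <- ((d % 5) + (lane % 4))  0xff

Answer: 6 steps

d: 68,68,68,68,68,68,68,68
b: 3,4,5,6,3,4,5,6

steps = 6; useful = 40; efficiency = 40/48 = 5/6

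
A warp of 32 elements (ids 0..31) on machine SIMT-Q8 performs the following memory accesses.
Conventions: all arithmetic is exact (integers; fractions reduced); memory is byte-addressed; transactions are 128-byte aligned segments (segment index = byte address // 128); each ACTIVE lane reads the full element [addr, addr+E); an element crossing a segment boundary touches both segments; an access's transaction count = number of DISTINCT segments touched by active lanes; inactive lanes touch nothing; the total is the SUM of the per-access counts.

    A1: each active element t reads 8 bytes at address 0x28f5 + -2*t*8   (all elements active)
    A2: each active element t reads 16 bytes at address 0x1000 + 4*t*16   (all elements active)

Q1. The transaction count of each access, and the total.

A1: 4 transactions
A2: 16 transactions

Answer: 4,16; total 20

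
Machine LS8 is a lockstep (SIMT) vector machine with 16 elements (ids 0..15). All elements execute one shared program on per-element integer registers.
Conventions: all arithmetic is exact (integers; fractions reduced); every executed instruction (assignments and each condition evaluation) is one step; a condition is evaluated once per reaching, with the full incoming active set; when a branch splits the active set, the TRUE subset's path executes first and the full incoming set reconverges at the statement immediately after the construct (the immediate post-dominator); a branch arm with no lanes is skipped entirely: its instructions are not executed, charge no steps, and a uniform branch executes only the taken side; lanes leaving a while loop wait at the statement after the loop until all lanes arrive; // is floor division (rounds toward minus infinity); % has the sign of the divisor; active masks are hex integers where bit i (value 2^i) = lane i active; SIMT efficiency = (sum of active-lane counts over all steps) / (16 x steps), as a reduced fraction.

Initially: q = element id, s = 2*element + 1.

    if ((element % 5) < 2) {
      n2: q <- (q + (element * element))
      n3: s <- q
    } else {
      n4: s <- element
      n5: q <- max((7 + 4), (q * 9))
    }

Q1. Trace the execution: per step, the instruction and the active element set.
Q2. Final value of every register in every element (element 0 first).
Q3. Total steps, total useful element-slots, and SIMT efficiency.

step 0: eval ((element % 5) < 2)     0xffff
step 1: q <- (q + (element * element)) 0x8c63
step 2: s <- q                       0x8c63
step 3: s <- element                 0x739c
step 4: q <- max((7 + 4), (q * 9))   0x739c

Answer: 5 steps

q: 0,2,18,27,36,30,42,63,72,81,110,132,108,117,126,240
s: 0,2,2,3,4,30,42,7,8,9,110,132,12,13,14,240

steps = 5; useful = 48; efficiency = 48/80 = 3/5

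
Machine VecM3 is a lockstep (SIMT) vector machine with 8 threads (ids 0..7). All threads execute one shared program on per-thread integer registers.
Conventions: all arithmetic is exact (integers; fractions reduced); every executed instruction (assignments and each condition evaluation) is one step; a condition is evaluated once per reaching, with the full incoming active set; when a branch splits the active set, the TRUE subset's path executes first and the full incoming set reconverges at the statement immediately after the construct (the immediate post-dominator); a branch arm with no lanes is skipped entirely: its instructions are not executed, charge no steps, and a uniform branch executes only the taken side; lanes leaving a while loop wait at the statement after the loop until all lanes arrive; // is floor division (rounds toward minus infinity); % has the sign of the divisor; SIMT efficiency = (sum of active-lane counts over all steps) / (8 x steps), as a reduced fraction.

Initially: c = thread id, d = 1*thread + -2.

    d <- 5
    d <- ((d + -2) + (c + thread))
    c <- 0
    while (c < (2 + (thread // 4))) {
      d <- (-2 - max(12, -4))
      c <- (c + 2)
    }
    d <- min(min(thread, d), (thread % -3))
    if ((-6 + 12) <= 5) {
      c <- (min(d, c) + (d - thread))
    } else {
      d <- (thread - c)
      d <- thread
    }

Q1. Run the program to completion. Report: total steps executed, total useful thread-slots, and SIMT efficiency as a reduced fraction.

Answer: 14 steps, 100 useful, 25/28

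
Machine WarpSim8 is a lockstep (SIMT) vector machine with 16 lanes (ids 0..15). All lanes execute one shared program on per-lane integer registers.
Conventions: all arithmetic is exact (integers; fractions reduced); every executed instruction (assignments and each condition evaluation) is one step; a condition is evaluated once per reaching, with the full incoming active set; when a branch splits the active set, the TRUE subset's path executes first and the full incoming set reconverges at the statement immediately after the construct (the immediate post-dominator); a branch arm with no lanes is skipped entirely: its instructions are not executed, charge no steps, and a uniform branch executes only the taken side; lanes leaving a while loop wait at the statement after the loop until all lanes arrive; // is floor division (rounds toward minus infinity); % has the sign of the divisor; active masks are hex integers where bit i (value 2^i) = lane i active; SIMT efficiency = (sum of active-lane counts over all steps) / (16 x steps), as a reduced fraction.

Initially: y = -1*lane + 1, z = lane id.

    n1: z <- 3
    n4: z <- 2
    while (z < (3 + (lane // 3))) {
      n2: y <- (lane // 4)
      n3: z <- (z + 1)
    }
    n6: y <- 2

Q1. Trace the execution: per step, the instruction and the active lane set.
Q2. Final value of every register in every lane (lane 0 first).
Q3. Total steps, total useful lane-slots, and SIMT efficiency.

step 0: z <- 3                       0xffff
step 1: z <- 2                       0xffff
step 2: eval (z < (3 + (lane // 3))) 0xffff
step 3: y <- (lane // 4)             0xffff
step 4: z <- (z + 1)                 0xffff
step 5: eval (z < (3 + (lane // 3))) 0xffff
step 6: y <- (lane // 4)             0xfff8
step 7: z <- (z + 1)                 0xfff8
step 8: eval (z < (3 + (lane // 3))) 0xfff8
step 9: y <- (lane // 4)             0xffc0
step 10: z <- (z + 1)                 0xffc0
step 11: eval (z < (3 + (lane // 3))) 0xffc0
step 12: y <- (lane // 4)             0xfe00
step 13: z <- (z + 1)                 0xfe00
step 14: eval (z < (3 + (lane // 3))) 0xfe00
step 15: y <- (lane // 4)             0xf000
step 16: z <- (z + 1)                 0xf000
step 17: eval (z < (3 + (lane // 3))) 0xf000
step 18: y <- (lane // 4)             0x8000
step 19: z <- (z + 1)                 0x8000
step 20: eval (z < (3 + (lane // 3))) 0x8000
step 21: y <- 2                       0xffff

Answer: 22 steps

y: 2,2,2,2,2,2,2,2,2,2,2,2,2,2,2,2
z: 3,3,3,4,4,4,5,5,5,6,6,6,7,7,7,8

steps = 22; useful = 217; efficiency = 217/352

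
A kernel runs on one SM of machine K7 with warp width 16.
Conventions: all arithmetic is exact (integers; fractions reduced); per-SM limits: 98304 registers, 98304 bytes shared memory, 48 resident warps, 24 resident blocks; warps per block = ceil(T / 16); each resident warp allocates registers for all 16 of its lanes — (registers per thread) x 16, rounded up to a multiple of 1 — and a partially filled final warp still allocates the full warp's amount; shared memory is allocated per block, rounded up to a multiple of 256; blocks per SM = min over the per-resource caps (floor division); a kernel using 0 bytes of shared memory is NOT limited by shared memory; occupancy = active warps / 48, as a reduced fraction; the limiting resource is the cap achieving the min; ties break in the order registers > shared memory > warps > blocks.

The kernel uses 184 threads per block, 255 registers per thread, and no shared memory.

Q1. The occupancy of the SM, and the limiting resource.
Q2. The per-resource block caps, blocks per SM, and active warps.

Answer: occupancy 1/2, limited by registers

registers: 2 blocks
shared memory: no limit (kernel uses none)
warps: 4 blocks
blocks: 24 blocks

Answer: 2 blocks, 24 active warps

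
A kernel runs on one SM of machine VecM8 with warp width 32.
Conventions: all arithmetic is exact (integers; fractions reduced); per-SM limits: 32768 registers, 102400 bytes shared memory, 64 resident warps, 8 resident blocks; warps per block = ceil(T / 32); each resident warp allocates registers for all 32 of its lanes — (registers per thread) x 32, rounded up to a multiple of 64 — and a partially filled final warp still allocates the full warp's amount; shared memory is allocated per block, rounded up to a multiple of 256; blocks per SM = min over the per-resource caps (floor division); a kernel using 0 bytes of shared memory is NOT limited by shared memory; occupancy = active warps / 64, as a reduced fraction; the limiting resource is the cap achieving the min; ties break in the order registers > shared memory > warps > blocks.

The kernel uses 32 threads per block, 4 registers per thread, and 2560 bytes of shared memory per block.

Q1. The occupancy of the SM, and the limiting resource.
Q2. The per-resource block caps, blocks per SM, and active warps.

Answer: occupancy 1/8, limited by blocks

registers: 256 blocks
shared memory: 40 blocks
warps: 64 blocks
blocks: 8 blocks

Answer: 8 blocks, 8 active warps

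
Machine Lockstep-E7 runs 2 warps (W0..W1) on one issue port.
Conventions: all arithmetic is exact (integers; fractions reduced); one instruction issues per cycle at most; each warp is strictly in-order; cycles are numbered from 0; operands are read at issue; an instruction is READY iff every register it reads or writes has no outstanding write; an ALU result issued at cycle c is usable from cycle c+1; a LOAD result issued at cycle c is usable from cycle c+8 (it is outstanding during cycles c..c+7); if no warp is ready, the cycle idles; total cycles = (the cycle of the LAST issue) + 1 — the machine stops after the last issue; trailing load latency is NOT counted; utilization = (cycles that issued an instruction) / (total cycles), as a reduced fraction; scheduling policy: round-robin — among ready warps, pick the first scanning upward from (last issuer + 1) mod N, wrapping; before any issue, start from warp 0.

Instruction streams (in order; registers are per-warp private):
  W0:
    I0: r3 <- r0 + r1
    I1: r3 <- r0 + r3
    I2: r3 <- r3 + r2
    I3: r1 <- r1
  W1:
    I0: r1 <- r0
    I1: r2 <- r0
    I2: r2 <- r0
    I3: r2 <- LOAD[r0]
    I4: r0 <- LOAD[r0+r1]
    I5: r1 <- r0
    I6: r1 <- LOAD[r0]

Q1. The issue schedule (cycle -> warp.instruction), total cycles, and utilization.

cycle 0: W0.I0
cycle 1: W1.I0
cycle 2: W0.I1
cycle 3: W1.I1
cycle 4: W0.I2
cycle 5: W1.I2
cycle 6: W0.I3
cycle 7: W1.I3
cycle 8: W1.I4
cycle 9: idle
cycle 10: idle
cycle 11: idle
cycle 12: idle
cycle 13: idle
cycle 14: idle
cycle 15: idle
cycle 16: W1.I5
cycle 17: W1.I6

Answer: 18 cycles, utilization 11/18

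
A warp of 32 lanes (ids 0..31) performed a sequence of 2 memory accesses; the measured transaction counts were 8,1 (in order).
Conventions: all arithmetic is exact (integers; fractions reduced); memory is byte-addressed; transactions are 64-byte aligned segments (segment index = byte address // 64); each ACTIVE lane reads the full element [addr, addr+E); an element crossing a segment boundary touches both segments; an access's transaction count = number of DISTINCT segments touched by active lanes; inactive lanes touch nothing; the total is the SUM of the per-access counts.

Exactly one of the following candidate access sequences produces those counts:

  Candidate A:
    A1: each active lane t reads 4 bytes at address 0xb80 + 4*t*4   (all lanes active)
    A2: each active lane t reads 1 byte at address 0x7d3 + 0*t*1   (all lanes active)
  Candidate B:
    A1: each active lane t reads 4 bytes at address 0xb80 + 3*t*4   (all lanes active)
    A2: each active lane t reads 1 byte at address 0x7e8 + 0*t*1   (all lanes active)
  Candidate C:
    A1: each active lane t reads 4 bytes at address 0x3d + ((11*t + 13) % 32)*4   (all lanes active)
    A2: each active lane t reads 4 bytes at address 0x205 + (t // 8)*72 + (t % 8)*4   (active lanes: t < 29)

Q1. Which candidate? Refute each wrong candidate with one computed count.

B: A1 gives 6 transactions, not 8
C: A1 gives 3 transactions, not 8
A: all counts match (8,1)

Answer: A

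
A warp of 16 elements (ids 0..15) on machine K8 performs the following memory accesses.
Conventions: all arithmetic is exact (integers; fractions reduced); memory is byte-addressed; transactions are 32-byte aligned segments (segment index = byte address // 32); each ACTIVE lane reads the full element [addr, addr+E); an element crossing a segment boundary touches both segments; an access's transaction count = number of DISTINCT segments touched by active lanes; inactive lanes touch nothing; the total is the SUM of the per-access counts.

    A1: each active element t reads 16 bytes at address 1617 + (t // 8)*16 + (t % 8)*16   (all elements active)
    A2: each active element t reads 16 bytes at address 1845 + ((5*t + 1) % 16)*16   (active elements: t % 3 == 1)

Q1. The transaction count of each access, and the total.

A1: 6 transactions
A2: 4 transactions

Answer: 6,4; total 10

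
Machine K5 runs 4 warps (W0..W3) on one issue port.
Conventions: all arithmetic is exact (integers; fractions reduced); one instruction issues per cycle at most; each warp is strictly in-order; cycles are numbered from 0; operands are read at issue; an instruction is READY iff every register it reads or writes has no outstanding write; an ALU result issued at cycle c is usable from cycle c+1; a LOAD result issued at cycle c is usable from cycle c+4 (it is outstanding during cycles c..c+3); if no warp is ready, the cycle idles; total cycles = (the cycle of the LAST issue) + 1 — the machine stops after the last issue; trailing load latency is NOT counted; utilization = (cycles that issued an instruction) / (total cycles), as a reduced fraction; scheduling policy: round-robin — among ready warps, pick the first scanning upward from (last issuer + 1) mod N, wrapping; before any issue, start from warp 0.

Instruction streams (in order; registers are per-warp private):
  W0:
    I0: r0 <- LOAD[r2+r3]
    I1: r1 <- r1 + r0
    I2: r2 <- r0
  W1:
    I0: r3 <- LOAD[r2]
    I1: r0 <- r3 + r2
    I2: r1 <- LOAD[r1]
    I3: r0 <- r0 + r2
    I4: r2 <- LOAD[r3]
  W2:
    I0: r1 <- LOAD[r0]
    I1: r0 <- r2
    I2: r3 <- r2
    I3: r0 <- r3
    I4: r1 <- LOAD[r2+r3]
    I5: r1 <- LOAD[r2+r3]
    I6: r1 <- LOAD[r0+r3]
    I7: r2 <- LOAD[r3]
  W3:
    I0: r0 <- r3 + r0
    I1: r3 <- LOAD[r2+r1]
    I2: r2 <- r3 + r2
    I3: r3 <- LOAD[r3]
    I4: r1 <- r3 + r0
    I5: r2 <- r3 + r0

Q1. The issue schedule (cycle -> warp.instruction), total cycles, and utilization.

cycle 0: W0.I0
cycle 1: W1.I0
cycle 2: W2.I0
cycle 3: W3.I0
cycle 4: W0.I1
cycle 5: W1.I1
cycle 6: W2.I1
cycle 7: W3.I1
cycle 8: W0.I2
cycle 9: W1.I2
cycle 10: W2.I2
cycle 11: W3.I2
cycle 12: W1.I3
cycle 13: W2.I3
cycle 14: W3.I3
cycle 15: W1.I4
cycle 16: W2.I4
cycle 17: idle
cycle 18: W3.I4
cycle 19: W3.I5
cycle 20: W2.I5
cycle 21: idle
cycle 22: idle
cycle 23: idle
cycle 24: W2.I6
cycle 25: W2.I7

Answer: 26 cycles, utilization 11/13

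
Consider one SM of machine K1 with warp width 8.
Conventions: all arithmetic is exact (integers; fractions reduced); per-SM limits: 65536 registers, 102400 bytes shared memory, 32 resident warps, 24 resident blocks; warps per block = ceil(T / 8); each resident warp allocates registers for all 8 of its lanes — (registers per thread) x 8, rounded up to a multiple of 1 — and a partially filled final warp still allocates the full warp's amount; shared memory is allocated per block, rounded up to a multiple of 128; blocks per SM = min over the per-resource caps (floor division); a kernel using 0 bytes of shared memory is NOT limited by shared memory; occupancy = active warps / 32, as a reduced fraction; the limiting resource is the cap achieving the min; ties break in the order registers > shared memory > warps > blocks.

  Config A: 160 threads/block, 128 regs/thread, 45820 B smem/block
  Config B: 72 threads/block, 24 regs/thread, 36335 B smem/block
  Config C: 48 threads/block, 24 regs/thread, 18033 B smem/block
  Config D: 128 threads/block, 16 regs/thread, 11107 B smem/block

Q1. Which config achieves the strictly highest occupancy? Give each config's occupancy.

occupancies: A 5/8, B 9/16, C 15/16, D 1

Answer: D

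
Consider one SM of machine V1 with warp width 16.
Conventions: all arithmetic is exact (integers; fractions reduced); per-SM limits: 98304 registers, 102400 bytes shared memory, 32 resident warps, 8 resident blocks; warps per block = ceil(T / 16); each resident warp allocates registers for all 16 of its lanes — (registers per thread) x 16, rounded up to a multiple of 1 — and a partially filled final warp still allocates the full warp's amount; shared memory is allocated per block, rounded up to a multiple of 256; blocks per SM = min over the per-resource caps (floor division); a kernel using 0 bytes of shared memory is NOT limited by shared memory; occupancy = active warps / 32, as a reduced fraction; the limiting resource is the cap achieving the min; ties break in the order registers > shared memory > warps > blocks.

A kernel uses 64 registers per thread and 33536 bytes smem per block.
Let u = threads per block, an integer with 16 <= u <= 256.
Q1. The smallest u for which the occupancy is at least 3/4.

Answer: u = 113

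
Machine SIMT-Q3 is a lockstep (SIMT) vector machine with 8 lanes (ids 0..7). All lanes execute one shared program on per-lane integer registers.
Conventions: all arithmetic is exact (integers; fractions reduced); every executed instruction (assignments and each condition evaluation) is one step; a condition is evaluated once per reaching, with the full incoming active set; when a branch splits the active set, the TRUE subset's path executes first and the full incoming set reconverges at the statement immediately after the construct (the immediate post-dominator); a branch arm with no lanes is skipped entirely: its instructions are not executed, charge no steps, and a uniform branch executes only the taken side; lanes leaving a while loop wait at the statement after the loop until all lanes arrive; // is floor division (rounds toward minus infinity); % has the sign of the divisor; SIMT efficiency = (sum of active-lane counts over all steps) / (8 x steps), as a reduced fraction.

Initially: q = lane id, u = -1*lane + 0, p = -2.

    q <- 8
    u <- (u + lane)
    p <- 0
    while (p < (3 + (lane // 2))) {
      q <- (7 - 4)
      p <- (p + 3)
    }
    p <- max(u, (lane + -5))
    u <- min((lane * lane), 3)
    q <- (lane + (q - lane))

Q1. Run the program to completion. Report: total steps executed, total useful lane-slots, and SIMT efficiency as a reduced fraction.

Answer: 13 steps, 98 useful, 49/52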